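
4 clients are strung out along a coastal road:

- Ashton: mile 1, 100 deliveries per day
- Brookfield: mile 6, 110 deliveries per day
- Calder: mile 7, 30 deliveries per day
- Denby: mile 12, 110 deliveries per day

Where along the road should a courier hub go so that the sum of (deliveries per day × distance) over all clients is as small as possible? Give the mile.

x = 6

For a sum of weighted absolute distances on a line, the optimum is the weighted median (not the mean). Total weight W = 350; half-weight = 175.
Sort by position and accumulate weight:
  mile 1 (Ashton, w=100) → cum 100
  mile 6 (Brookfield, w=110) → cum 210  ≥ 175 → median here
  mile 7 (Calder, w=30) → cum 240
  mile 12 (Denby, w=110) → cum 350
Optimal location: mile 6.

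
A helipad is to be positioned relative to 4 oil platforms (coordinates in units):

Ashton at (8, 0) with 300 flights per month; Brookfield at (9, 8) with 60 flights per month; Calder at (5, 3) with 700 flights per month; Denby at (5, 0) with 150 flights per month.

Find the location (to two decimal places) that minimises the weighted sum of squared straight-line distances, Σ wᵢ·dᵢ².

The minimiser of Σwᵢ‖p−pᵢ‖² is the weighted centroid p* = (Σwᵢpᵢ)/(Σwᵢ).
Σwᵢ = 1210.
Σwᵢxᵢ = 300·8 + 60·9 + 700·5 + 150·5 = 7190.
Σwᵢyᵢ = 300·0 + 60·8 + 700·3 + 150·0 = 2580.
x* = 7190/1210 = 5.94, y* = 2580/1210 = 2.13.

(5.94, 2.13)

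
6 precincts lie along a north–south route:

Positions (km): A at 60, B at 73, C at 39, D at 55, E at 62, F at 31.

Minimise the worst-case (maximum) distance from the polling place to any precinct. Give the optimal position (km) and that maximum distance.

location 52, max distance 21

The 1-center on a line is the midpoint of the two extreme points: leftmost at 31, rightmost at 73.
Optimal location = (31 + 73)/2 = 52; maximum distance = (73 − 31)/2 = 21.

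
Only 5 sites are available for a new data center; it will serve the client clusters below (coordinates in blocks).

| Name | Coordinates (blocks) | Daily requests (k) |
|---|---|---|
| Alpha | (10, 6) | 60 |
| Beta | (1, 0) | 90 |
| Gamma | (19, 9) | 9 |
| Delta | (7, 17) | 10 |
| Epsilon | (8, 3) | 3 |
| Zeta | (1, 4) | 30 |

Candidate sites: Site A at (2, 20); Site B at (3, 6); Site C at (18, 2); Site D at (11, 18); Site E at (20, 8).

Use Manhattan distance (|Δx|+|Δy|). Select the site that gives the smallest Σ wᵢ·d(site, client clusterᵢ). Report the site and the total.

Site B, total 1605 blocks

Total weighted distance at each candidate:
  Site A (2, 20): total = 4121
  Site B (3, 6): total = 1605
  Site C (18, 2): total = 3365
  Site D (11, 18): total = 4277
  Site E (20, 8): total = 4129
Minimum is at Site B with total 1605 blocks.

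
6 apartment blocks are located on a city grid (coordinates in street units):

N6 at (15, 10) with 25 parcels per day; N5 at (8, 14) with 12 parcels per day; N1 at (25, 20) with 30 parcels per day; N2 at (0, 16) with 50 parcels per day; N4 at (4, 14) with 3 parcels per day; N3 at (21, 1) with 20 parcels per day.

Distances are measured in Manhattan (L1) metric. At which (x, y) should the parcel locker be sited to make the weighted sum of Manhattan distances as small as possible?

Manhattan distance separates: Σwᵢ(|x−xᵢ|+|y−yᵢ|) = Σwᵢ|x−xᵢ| + Σwᵢ|y−yᵢ|, so x and y are optimised independently as 1-D weighted medians.
Total weight W = 140; half = 70.
x-coordinate, sorted with cumulative weight:
  x=0 (N2, w=50) cum 50
  x=4 (N4, w=3) cum 53
  x=8 (N5, w=12) cum 65
  x=15 (N6, w=25) cum 90  ← median
  x=21 (N3, w=20) cum 110
  x=25 (N1, w=30) cum 140
⇒ x* = 15
y-coordinate, sorted with cumulative weight:
  y=1 (N3, w=20) cum 20
  y=10 (N6, w=25) cum 45
  y=14 (N5, w=12) cum 57
  y=14 (N4, w=3) cum 60
  y=16 (N2, w=50) cum 110  ← median
  y=20 (N1, w=30) cum 140
⇒ y* = 16

(15, 16)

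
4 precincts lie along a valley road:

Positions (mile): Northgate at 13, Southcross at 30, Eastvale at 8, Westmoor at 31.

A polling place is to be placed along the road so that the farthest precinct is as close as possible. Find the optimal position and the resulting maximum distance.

The 1-center on a line is the midpoint of the two extreme points: leftmost at 8, rightmost at 31.
Optimal location = (8 + 31)/2 = 19.5; maximum distance = (31 − 8)/2 = 11.5.

location 19.5, max distance 11.5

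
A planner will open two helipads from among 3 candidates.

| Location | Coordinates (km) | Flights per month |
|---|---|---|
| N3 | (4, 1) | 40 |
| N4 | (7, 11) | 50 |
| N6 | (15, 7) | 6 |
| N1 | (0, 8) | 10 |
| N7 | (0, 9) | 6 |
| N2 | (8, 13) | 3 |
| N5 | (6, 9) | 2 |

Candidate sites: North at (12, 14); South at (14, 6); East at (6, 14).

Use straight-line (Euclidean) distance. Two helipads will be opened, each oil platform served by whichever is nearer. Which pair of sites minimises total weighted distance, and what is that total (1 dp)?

{South, East}, total 762.2

Evaluate every pair (each demand assigned to the nearer of the two):
  {South, East}: total = 762.2
  {North, East}: total = 878.3
  {North, South}: total = 987.4
Best pair: {South, East} with total 762.2.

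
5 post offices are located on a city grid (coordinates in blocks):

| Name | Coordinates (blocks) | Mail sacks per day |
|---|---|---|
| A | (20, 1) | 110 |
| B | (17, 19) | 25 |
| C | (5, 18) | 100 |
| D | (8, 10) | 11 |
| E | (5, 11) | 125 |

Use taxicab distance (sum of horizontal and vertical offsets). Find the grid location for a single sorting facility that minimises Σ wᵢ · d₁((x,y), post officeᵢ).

Manhattan distance separates: Σwᵢ(|x−xᵢ|+|y−yᵢ|) = Σwᵢ|x−xᵢ| + Σwᵢ|y−yᵢ|, so x and y are optimised independently as 1-D weighted medians.
Total weight W = 371; half = 185.5.
x-coordinate, sorted with cumulative weight:
  x=5 (C, w=100) cum 100
  x=5 (E, w=125) cum 225  ← median
  x=8 (D, w=11) cum 236
  x=17 (B, w=25) cum 261
  x=20 (A, w=110) cum 371
⇒ x* = 5
y-coordinate, sorted with cumulative weight:
  y=1 (A, w=110) cum 110
  y=10 (D, w=11) cum 121
  y=11 (E, w=125) cum 246  ← median
  y=18 (C, w=100) cum 346
  y=19 (B, w=25) cum 371
⇒ y* = 11

(5, 11)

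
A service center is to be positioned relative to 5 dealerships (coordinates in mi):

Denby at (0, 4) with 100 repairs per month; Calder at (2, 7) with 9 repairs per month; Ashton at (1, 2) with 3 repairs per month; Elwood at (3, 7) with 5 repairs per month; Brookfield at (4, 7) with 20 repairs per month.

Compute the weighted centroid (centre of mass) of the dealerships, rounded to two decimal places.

(0.85, 4.70)

The minimiser of Σwᵢ‖p−pᵢ‖² is the weighted centroid p* = (Σwᵢpᵢ)/(Σwᵢ).
Σwᵢ = 137.
Σwᵢxᵢ = 100·0 + 9·2 + 3·1 + 5·3 + 20·4 = 116.
Σwᵢyᵢ = 100·4 + 9·7 + 3·2 + 5·7 + 20·7 = 644.
x* = 116/137 = 0.85, y* = 644/137 = 4.70.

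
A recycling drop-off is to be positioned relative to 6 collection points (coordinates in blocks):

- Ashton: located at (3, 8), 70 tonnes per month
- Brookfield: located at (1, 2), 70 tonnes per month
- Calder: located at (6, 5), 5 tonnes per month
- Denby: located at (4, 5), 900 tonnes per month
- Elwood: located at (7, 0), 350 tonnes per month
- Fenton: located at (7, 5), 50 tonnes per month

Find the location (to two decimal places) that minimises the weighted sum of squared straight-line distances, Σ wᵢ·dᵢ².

The minimiser of Σwᵢ‖p−pᵢ‖² is the weighted centroid p* = (Σwᵢpᵢ)/(Σwᵢ).
Σwᵢ = 1445.
Σwᵢxᵢ = 70·3 + 70·1 + 5·6 + 900·4 + 350·7 + 50·7 = 6710.
Σwᵢyᵢ = 70·8 + 70·2 + 5·5 + 900·5 + 350·0 + 50·5 = 5475.
x* = 6710/1445 = 4.64, y* = 5475/1445 = 3.79.

(4.64, 3.79)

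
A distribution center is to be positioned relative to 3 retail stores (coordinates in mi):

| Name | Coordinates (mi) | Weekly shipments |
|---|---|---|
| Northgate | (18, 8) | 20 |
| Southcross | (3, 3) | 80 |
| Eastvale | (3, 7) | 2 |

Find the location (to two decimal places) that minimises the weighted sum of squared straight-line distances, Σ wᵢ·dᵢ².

The minimiser of Σwᵢ‖p−pᵢ‖² is the weighted centroid p* = (Σwᵢpᵢ)/(Σwᵢ).
Σwᵢ = 102.
Σwᵢxᵢ = 20·18 + 80·3 + 2·3 = 606.
Σwᵢyᵢ = 20·8 + 80·3 + 2·7 = 414.
x* = 606/102 = 5.94, y* = 414/102 = 4.06.

(5.94, 4.06)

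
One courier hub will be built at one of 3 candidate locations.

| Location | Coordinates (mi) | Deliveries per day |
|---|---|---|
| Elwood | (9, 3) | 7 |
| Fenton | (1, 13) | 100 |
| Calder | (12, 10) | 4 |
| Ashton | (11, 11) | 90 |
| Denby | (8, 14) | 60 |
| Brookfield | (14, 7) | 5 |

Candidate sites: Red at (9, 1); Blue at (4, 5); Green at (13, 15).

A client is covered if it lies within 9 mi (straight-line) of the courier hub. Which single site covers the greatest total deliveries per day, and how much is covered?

Coverage radius r = 9 mi; a point is covered iff (Δx)²+(Δy)² ≤ 9² = 81.
  Red (9, 1): covers {Elwood, Brookfield} → 12
  Blue (4, 5): covers {Elwood, Fenton} → 107
  Green (13, 15): covers {Calder, Ashton, Denby, Brookfield} → 159
Maximum coverage at Green: 159 deliveries per day.

Green, covering 159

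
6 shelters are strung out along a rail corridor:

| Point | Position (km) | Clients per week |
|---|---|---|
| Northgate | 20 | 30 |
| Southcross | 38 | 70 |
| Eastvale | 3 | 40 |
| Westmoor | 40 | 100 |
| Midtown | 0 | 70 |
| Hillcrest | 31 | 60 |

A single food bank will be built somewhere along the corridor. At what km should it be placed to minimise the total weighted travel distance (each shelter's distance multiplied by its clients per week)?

x = 31

For a sum of weighted absolute distances on a line, the optimum is the weighted median (not the mean). Total weight W = 370; half-weight = 185.
Sort by position and accumulate weight:
  km 0 (Midtown, w=70) → cum 70
  km 3 (Eastvale, w=40) → cum 110
  km 20 (Northgate, w=30) → cum 140
  km 31 (Hillcrest, w=60) → cum 200  ≥ 185 → median here
  km 38 (Southcross, w=70) → cum 270
  km 40 (Westmoor, w=100) → cum 370
Optimal location: km 31.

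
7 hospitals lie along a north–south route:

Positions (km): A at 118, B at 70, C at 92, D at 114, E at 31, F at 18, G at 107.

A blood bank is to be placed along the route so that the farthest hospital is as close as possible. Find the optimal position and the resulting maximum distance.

location 68, max distance 50

The 1-center on a line is the midpoint of the two extreme points: leftmost at 18, rightmost at 118.
Optimal location = (18 + 118)/2 = 68; maximum distance = (118 − 18)/2 = 50.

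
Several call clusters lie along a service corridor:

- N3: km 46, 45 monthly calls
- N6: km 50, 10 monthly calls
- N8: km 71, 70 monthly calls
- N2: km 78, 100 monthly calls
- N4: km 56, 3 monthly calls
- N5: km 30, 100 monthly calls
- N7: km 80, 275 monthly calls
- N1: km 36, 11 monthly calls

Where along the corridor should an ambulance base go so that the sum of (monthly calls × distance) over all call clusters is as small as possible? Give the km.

For a sum of weighted absolute distances on a line, the optimum is the weighted median (not the mean). Total weight W = 614; half-weight = 307.
Sort by position and accumulate weight:
  km 30 (N5, w=100) → cum 100
  km 36 (N1, w=11) → cum 111
  km 46 (N3, w=45) → cum 156
  km 50 (N6, w=10) → cum 166
  km 56 (N4, w=3) → cum 169
  km 71 (N8, w=70) → cum 239
  km 78 (N2, w=100) → cum 339  ≥ 307 → median here
  km 80 (N7, w=275) → cum 614
Optimal location: km 78.

x = 78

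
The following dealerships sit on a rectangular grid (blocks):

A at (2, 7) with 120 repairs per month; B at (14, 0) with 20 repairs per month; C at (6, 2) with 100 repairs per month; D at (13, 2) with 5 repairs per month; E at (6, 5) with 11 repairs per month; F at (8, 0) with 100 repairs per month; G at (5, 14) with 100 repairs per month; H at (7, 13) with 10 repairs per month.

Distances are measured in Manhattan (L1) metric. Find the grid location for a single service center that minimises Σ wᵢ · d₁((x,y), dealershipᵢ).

Manhattan distance separates: Σwᵢ(|x−xᵢ|+|y−yᵢ|) = Σwᵢ|x−xᵢ| + Σwᵢ|y−yᵢ|, so x and y are optimised independently as 1-D weighted medians.
Total weight W = 466; half = 233.
x-coordinate, sorted with cumulative weight:
  x=2 (A, w=120) cum 120
  x=5 (G, w=100) cum 220
  x=6 (C, w=100) cum 320  ← median
  x=6 (E, w=11) cum 331
  x=7 (H, w=10) cum 341
  x=8 (F, w=100) cum 441
  x=13 (D, w=5) cum 446
  x=14 (B, w=20) cum 466
⇒ x* = 6
y-coordinate, sorted with cumulative weight:
  y=0 (B, w=20) cum 20
  y=0 (F, w=100) cum 120
  y=2 (C, w=100) cum 220
  y=2 (D, w=5) cum 225
  y=5 (E, w=11) cum 236  ← median
  y=7 (A, w=120) cum 356
  y=13 (H, w=10) cum 366
  y=14 (G, w=100) cum 466
⇒ y* = 5

(6, 5)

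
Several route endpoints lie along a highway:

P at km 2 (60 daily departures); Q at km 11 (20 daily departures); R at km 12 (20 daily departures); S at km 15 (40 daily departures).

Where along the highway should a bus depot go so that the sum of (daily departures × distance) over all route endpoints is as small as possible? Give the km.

For a sum of weighted absolute distances on a line, the optimum is the weighted median (not the mean). Total weight W = 140; half-weight = 70.
Sort by position and accumulate weight:
  km 2 (P, w=60) → cum 60
  km 11 (Q, w=20) → cum 80  ≥ 70 → median here
  km 12 (R, w=20) → cum 100
  km 15 (S, w=40) → cum 140
Optimal location: km 11.

x = 11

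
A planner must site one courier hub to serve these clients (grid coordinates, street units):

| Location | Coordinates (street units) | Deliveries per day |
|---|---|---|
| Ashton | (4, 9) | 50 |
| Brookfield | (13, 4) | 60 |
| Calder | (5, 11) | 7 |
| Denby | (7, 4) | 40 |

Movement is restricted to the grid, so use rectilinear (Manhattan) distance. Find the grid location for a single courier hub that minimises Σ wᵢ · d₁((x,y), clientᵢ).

Manhattan distance separates: Σwᵢ(|x−xᵢ|+|y−yᵢ|) = Σwᵢ|x−xᵢ| + Σwᵢ|y−yᵢ|, so x and y are optimised independently as 1-D weighted medians.
Total weight W = 157; half = 78.5.
x-coordinate, sorted with cumulative weight:
  x=4 (Ashton, w=50) cum 50
  x=5 (Calder, w=7) cum 57
  x=7 (Denby, w=40) cum 97  ← median
  x=13 (Brookfield, w=60) cum 157
⇒ x* = 7
y-coordinate, sorted with cumulative weight:
  y=4 (Brookfield, w=60) cum 60
  y=4 (Denby, w=40) cum 100  ← median
  y=9 (Ashton, w=50) cum 150
  y=11 (Calder, w=7) cum 157
⇒ y* = 4

(7, 4)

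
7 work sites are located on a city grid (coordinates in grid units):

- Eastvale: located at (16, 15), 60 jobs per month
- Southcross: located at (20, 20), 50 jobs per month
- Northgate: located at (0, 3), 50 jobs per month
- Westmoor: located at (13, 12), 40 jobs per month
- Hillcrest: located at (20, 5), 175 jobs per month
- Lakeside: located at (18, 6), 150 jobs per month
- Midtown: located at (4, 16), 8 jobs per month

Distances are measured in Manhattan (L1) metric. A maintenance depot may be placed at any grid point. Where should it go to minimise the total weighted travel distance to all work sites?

Manhattan distance separates: Σwᵢ(|x−xᵢ|+|y−yᵢ|) = Σwᵢ|x−xᵢ| + Σwᵢ|y−yᵢ|, so x and y are optimised independently as 1-D weighted medians.
Total weight W = 533; half = 266.5.
x-coordinate, sorted with cumulative weight:
  x=0 (Northgate, w=50) cum 50
  x=4 (Midtown, w=8) cum 58
  x=13 (Westmoor, w=40) cum 98
  x=16 (Eastvale, w=60) cum 158
  x=18 (Lakeside, w=150) cum 308  ← median
  x=20 (Southcross, w=50) cum 358
  x=20 (Hillcrest, w=175) cum 533
⇒ x* = 18
y-coordinate, sorted with cumulative weight:
  y=3 (Northgate, w=50) cum 50
  y=5 (Hillcrest, w=175) cum 225
  y=6 (Lakeside, w=150) cum 375  ← median
  y=12 (Westmoor, w=40) cum 415
  y=15 (Eastvale, w=60) cum 475
  y=16 (Midtown, w=8) cum 483
  y=20 (Southcross, w=50) cum 533
⇒ y* = 6

(18, 6)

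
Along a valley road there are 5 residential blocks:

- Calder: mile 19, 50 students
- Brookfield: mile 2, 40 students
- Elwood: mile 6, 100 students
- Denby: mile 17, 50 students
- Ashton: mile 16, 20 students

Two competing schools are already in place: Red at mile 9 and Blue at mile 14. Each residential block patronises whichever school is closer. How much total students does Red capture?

140

The indifferent point is the midpoint (9+14)/2 = 11.5; residential blocks left of it (closer to Red at 9) go to Red, those right go to Blue.
  Brookfield at 2 (w=40) → Red
  Elwood at 6 (w=100) → Red
  Ashton at 16 (w=20) → Blue
  Denby at 17 (w=50) → Blue
  Calder at 19 (w=50) → Blue
Red captures 140; Blue captures 120.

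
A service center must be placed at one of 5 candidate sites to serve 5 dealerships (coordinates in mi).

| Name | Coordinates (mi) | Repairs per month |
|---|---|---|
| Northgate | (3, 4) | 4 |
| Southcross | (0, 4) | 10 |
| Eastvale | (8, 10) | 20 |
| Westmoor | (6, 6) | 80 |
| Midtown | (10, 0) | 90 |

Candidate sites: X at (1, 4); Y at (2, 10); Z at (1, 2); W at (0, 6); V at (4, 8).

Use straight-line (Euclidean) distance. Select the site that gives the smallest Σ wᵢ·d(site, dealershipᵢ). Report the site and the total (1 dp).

Total weighted distance at each candidate:
  X (1, 4): total = 1519.6
  Y (2, 10): total = 1812.7
  Z (1, 2): total = 1588.3
  W (0, 6): total = 1742.9
  V (4, 8): total = 1288.8
Minimum is at V with total 1288.8 mi.

V, total 1288.8 mi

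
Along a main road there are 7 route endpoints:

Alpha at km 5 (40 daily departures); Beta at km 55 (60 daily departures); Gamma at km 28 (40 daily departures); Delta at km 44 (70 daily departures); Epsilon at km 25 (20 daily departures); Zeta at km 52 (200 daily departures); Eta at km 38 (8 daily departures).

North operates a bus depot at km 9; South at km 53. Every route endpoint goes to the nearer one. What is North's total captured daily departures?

100

The indifferent point is the midpoint (9+53)/2 = 31; route endpoints left of it (closer to North at 9) go to North, those right go to South.
  Alpha at 5 (w=40) → North
  Epsilon at 25 (w=20) → North
  Gamma at 28 (w=40) → North
  Eta at 38 (w=8) → South
  Delta at 44 (w=70) → South
  Zeta at 52 (w=200) → South
  Beta at 55 (w=60) → South
North captures 100; South captures 338.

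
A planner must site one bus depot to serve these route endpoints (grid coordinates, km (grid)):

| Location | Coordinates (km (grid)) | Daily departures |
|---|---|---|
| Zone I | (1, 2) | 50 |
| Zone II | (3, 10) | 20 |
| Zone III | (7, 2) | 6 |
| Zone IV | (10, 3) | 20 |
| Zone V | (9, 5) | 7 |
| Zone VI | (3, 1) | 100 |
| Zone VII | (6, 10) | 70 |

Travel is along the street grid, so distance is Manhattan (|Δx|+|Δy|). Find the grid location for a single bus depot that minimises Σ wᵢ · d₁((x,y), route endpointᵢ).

(3, 2)

Manhattan distance separates: Σwᵢ(|x−xᵢ|+|y−yᵢ|) = Σwᵢ|x−xᵢ| + Σwᵢ|y−yᵢ|, so x and y are optimised independently as 1-D weighted medians.
Total weight W = 273; half = 136.5.
x-coordinate, sorted with cumulative weight:
  x=1 (Zone I, w=50) cum 50
  x=3 (Zone II, w=20) cum 70
  x=3 (Zone VI, w=100) cum 170  ← median
  x=6 (Zone VII, w=70) cum 240
  x=7 (Zone III, w=6) cum 246
  x=9 (Zone V, w=7) cum 253
  x=10 (Zone IV, w=20) cum 273
⇒ x* = 3
y-coordinate, sorted with cumulative weight:
  y=1 (Zone VI, w=100) cum 100
  y=2 (Zone I, w=50) cum 150  ← median
  y=2 (Zone III, w=6) cum 156
  y=3 (Zone IV, w=20) cum 176
  y=5 (Zone V, w=7) cum 183
  y=10 (Zone II, w=20) cum 203
  y=10 (Zone VII, w=70) cum 273
⇒ y* = 2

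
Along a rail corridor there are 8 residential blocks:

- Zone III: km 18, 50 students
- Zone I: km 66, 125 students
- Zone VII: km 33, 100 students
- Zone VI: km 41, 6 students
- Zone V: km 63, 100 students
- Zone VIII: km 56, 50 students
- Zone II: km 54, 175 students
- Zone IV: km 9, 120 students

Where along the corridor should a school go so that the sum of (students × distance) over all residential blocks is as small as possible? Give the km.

x = 54

For a sum of weighted absolute distances on a line, the optimum is the weighted median (not the mean). Total weight W = 726; half-weight = 363.
Sort by position and accumulate weight:
  km 9 (Zone IV, w=120) → cum 120
  km 18 (Zone III, w=50) → cum 170
  km 33 (Zone VII, w=100) → cum 270
  km 41 (Zone VI, w=6) → cum 276
  km 54 (Zone II, w=175) → cum 451  ≥ 363 → median here
  km 56 (Zone VIII, w=50) → cum 501
  km 63 (Zone V, w=100) → cum 601
  km 66 (Zone I, w=125) → cum 726
Optimal location: km 54.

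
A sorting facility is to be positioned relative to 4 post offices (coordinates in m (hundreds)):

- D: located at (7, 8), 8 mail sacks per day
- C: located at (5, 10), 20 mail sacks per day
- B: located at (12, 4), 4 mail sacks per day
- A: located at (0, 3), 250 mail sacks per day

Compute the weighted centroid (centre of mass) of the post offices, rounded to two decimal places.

(0.72, 3.65)

The minimiser of Σwᵢ‖p−pᵢ‖² is the weighted centroid p* = (Σwᵢpᵢ)/(Σwᵢ).
Σwᵢ = 282.
Σwᵢxᵢ = 8·7 + 20·5 + 4·12 + 250·0 = 204.
Σwᵢyᵢ = 8·8 + 20·10 + 4·4 + 250·3 = 1030.
x* = 204/282 = 0.72, y* = 1030/282 = 3.65.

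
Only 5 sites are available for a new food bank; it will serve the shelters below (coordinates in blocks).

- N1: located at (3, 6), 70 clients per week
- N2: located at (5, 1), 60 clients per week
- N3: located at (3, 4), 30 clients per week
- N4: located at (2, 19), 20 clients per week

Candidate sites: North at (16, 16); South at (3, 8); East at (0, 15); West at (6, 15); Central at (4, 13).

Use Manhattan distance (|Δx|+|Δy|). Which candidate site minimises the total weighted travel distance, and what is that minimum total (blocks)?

South, total 1040 blocks

Total weighted distance at each candidate:
  North (16, 16): total = 4260
  South (3, 8): total = 1040
  East (0, 15): total = 2520
  West (6, 15): total = 2320
  Central (4, 13): total = 1800
Minimum is at South with total 1040 blocks.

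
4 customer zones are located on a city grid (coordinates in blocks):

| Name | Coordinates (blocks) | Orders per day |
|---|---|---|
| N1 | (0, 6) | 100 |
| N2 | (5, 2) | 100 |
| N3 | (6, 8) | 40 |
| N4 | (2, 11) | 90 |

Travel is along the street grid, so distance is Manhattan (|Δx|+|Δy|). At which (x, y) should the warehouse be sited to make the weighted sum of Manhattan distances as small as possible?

Manhattan distance separates: Σwᵢ(|x−xᵢ|+|y−yᵢ|) = Σwᵢ|x−xᵢ| + Σwᵢ|y−yᵢ|, so x and y are optimised independently as 1-D weighted medians.
Total weight W = 330; half = 165.
x-coordinate, sorted with cumulative weight:
  x=0 (N1, w=100) cum 100
  x=2 (N4, w=90) cum 190  ← median
  x=5 (N2, w=100) cum 290
  x=6 (N3, w=40) cum 330
⇒ x* = 2
y-coordinate, sorted with cumulative weight:
  y=2 (N2, w=100) cum 100
  y=6 (N1, w=100) cum 200  ← median
  y=8 (N3, w=40) cum 240
  y=11 (N4, w=90) cum 330
⇒ y* = 6

(2, 6)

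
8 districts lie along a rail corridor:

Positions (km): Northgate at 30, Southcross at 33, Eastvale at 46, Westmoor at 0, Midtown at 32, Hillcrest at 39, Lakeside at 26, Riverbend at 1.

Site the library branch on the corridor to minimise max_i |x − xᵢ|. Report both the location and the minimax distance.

location 23, max distance 23

The 1-center on a line is the midpoint of the two extreme points: leftmost at 0, rightmost at 46.
Optimal location = (0 + 46)/2 = 23; maximum distance = (46 − 0)/2 = 23.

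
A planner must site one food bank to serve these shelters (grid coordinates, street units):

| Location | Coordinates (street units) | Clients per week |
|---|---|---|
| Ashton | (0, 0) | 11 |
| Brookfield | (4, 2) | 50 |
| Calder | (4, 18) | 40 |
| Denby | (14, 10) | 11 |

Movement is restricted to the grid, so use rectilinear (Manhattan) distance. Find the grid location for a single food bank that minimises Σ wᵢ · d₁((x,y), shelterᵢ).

Manhattan distance separates: Σwᵢ(|x−xᵢ|+|y−yᵢ|) = Σwᵢ|x−xᵢ| + Σwᵢ|y−yᵢ|, so x and y are optimised independently as 1-D weighted medians.
Total weight W = 112; half = 56.
x-coordinate, sorted with cumulative weight:
  x=0 (Ashton, w=11) cum 11
  x=4 (Brookfield, w=50) cum 61  ← median
  x=4 (Calder, w=40) cum 101
  x=14 (Denby, w=11) cum 112
⇒ x* = 4
y-coordinate, sorted with cumulative weight:
  y=0 (Ashton, w=11) cum 11
  y=2 (Brookfield, w=50) cum 61  ← median
  y=10 (Denby, w=11) cum 72
  y=18 (Calder, w=40) cum 112
⇒ y* = 2

(4, 2)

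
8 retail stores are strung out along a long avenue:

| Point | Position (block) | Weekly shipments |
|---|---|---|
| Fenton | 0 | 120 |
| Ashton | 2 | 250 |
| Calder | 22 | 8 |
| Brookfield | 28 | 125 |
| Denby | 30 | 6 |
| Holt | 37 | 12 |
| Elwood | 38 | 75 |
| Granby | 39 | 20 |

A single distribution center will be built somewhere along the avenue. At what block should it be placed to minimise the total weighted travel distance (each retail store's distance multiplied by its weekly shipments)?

x = 2

For a sum of weighted absolute distances on a line, the optimum is the weighted median (not the mean). Total weight W = 616; half-weight = 308.
Sort by position and accumulate weight:
  block 0 (Fenton, w=120) → cum 120
  block 2 (Ashton, w=250) → cum 370  ≥ 308 → median here
  block 22 (Calder, w=8) → cum 378
  block 28 (Brookfield, w=125) → cum 503
  block 30 (Denby, w=6) → cum 509
  block 37 (Holt, w=12) → cum 521
  block 38 (Elwood, w=75) → cum 596
  block 39 (Granby, w=20) → cum 616
Optimal location: block 2.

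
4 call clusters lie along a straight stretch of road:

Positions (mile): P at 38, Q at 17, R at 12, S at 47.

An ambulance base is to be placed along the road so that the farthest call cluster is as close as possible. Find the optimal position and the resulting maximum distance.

The 1-center on a line is the midpoint of the two extreme points: leftmost at 12, rightmost at 47.
Optimal location = (12 + 47)/2 = 29.5; maximum distance = (47 − 12)/2 = 17.5.

location 29.5, max distance 17.5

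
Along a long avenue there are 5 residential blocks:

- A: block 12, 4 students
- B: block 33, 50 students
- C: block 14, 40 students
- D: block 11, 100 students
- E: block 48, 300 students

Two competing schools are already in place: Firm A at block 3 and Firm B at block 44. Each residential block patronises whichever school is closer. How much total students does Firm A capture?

144

The indifferent point is the midpoint (3+44)/2 = 23.5; residential blocks left of it (closer to Firm A at 3) go to Firm A, those right go to Firm B.
  D at 11 (w=100) → Firm A
  A at 12 (w=4) → Firm A
  C at 14 (w=40) → Firm A
  B at 33 (w=50) → Firm B
  E at 48 (w=300) → Firm B
Firm A captures 144; Firm B captures 350.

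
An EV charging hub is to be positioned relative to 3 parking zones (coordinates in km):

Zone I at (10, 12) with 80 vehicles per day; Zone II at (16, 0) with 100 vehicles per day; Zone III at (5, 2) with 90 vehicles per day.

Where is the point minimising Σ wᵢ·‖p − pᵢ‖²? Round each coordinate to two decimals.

(10.56, 4.22)

The minimiser of Σwᵢ‖p−pᵢ‖² is the weighted centroid p* = (Σwᵢpᵢ)/(Σwᵢ).
Σwᵢ = 270.
Σwᵢxᵢ = 80·10 + 100·16 + 90·5 = 2850.
Σwᵢyᵢ = 80·12 + 100·0 + 90·2 = 1140.
x* = 2850/270 = 10.56, y* = 1140/270 = 4.22.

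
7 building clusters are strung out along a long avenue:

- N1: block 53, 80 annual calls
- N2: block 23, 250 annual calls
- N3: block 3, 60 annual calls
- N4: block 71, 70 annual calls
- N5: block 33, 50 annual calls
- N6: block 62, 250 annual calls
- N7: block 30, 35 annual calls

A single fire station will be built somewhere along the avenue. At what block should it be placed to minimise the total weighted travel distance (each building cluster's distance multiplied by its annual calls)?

x = 53

For a sum of weighted absolute distances on a line, the optimum is the weighted median (not the mean). Total weight W = 795; half-weight = 397.5.
Sort by position and accumulate weight:
  block 3 (N3, w=60) → cum 60
  block 23 (N2, w=250) → cum 310
  block 30 (N7, w=35) → cum 345
  block 33 (N5, w=50) → cum 395
  block 53 (N1, w=80) → cum 475  ≥ 397.5 → median here
  block 62 (N6, w=250) → cum 725
  block 71 (N4, w=70) → cum 795
Optimal location: block 53.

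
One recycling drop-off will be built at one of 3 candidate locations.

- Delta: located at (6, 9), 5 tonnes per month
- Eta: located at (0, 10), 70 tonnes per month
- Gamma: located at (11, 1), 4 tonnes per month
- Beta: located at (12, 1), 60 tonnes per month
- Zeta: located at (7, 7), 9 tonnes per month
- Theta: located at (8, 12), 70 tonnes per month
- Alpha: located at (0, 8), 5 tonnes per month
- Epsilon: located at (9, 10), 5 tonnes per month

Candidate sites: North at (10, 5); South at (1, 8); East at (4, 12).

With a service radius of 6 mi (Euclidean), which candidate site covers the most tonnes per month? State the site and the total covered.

East, covering 164

Coverage radius r = 6 mi; a point is covered iff (Δx)²+(Δy)² ≤ 6² = 36.
  North (10, 5): covers {Delta, Gamma, Beta, Zeta, Epsilon} → 83
  South (1, 8): covers {Delta, Eta, Alpha} → 80
  East (4, 12): covers {Delta, Eta, Zeta, Theta, Alpha, Epsilon} → 164
Maximum coverage at East: 164 tonnes per month.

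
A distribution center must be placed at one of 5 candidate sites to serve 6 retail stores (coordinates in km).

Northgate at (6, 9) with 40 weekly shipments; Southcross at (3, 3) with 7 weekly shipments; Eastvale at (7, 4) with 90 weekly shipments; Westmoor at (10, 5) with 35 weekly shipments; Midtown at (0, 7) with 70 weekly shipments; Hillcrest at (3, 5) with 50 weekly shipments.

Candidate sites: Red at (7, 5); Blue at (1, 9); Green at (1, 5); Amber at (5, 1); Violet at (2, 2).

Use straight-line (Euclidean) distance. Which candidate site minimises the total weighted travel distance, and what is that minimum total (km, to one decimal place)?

Red, total 1100.8 km

Total weighted distance at each candidate:
  Red (7, 5): total = 1100.8
  Blue (1, 9): total = 1672.0
  Green (1, 5): total = 1394.9
  Amber (5, 1): total = 1661.2
  Violet (2, 2): total = 1651.2
Minimum is at Red with total 1100.8 km.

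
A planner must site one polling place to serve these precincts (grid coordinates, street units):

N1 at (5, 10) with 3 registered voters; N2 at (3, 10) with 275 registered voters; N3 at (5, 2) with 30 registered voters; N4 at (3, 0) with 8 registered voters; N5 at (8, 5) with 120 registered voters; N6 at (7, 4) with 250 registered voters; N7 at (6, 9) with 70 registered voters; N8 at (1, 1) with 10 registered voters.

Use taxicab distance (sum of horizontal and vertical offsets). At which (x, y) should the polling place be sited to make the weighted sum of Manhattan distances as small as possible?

Manhattan distance separates: Σwᵢ(|x−xᵢ|+|y−yᵢ|) = Σwᵢ|x−xᵢ| + Σwᵢ|y−yᵢ|, so x and y are optimised independently as 1-D weighted medians.
Total weight W = 766; half = 383.
x-coordinate, sorted with cumulative weight:
  x=1 (N8, w=10) cum 10
  x=3 (N2, w=275) cum 285
  x=3 (N4, w=8) cum 293
  x=5 (N1, w=3) cum 296
  x=5 (N3, w=30) cum 326
  x=6 (N7, w=70) cum 396  ← median
  x=7 (N6, w=250) cum 646
  x=8 (N5, w=120) cum 766
⇒ x* = 6
y-coordinate, sorted with cumulative weight:
  y=0 (N4, w=8) cum 8
  y=1 (N8, w=10) cum 18
  y=2 (N3, w=30) cum 48
  y=4 (N6, w=250) cum 298
  y=5 (N5, w=120) cum 418  ← median
  y=9 (N7, w=70) cum 488
  y=10 (N1, w=3) cum 491
  y=10 (N2, w=275) cum 766
⇒ y* = 5

(6, 5)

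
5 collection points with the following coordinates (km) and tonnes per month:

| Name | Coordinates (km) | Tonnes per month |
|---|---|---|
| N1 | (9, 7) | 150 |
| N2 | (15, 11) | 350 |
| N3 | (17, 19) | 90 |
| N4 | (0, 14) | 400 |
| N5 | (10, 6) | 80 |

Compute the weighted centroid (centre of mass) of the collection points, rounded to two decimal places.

(8.35, 11.86)

The minimiser of Σwᵢ‖p−pᵢ‖² is the weighted centroid p* = (Σwᵢpᵢ)/(Σwᵢ).
Σwᵢ = 1070.
Σwᵢxᵢ = 150·9 + 350·15 + 90·17 + 400·0 + 80·10 = 8930.
Σwᵢyᵢ = 150·7 + 350·11 + 90·19 + 400·14 + 80·6 = 12690.
x* = 8930/1070 = 8.35, y* = 12690/1070 = 11.86.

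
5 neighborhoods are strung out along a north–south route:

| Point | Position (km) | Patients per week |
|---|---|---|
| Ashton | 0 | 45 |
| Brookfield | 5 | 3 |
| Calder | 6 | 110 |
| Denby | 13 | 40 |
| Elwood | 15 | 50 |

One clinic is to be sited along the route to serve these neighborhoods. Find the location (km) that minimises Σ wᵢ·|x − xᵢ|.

x = 6

For a sum of weighted absolute distances on a line, the optimum is the weighted median (not the mean). Total weight W = 248; half-weight = 124.
Sort by position and accumulate weight:
  km 0 (Ashton, w=45) → cum 45
  km 5 (Brookfield, w=3) → cum 48
  km 6 (Calder, w=110) → cum 158  ≥ 124 → median here
  km 13 (Denby, w=40) → cum 198
  km 15 (Elwood, w=50) → cum 248
Optimal location: km 6.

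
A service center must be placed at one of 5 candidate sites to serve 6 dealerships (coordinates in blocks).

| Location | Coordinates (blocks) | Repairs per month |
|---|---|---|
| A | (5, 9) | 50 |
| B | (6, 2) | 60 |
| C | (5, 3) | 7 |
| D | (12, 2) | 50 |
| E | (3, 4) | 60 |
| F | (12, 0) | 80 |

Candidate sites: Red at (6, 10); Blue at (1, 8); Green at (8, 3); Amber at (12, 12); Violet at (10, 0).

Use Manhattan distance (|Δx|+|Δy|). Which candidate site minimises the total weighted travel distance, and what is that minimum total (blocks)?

Green, total 1821 blocks

Total weighted distance at each candidate:
  Red (6, 10): total = 3156
  Blue (1, 8): total = 3703
  Green (8, 3): total = 1821
  Amber (12, 12): total = 4052
  Violet (10, 0): total = 2136
Minimum is at Green with total 1821 blocks.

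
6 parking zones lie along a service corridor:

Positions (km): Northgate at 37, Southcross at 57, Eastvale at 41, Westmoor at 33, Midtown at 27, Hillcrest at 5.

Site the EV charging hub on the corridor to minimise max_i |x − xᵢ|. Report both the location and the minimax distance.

The 1-center on a line is the midpoint of the two extreme points: leftmost at 5, rightmost at 57.
Optimal location = (5 + 57)/2 = 31; maximum distance = (57 − 5)/2 = 26.

location 31, max distance 26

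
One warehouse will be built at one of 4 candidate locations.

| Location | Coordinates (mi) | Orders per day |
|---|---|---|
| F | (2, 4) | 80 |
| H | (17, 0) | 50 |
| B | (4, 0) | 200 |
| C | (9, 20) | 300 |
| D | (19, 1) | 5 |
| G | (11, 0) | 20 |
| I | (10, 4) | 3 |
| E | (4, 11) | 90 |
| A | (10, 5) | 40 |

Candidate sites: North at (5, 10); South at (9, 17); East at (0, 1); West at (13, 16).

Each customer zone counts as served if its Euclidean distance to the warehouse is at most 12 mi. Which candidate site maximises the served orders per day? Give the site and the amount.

North, covering 733

Coverage radius r = 12 mi; a point is covered iff (Δx)²+(Δy)² ≤ 12² = 144.
  North (5, 10): covers {F, B, C, G, I, E, A} → 733
  South (9, 17): covers {C, E} → 390
  East (0, 1): covers {F, B, G, I, E, A} → 433
  West (13, 16): covers {C, E, A} → 430
Maximum coverage at North: 733 orders per day.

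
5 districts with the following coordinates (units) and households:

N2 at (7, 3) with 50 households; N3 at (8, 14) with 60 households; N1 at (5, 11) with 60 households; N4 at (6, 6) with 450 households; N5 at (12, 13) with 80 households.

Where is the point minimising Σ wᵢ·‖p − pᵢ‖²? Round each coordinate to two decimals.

(6.84, 7.70)

The minimiser of Σwᵢ‖p−pᵢ‖² is the weighted centroid p* = (Σwᵢpᵢ)/(Σwᵢ).
Σwᵢ = 700.
Σwᵢxᵢ = 50·7 + 60·8 + 60·5 + 450·6 + 80·12 = 4790.
Σwᵢyᵢ = 50·3 + 60·14 + 60·11 + 450·6 + 80·13 = 5390.
x* = 4790/700 = 6.84, y* = 5390/700 = 7.70.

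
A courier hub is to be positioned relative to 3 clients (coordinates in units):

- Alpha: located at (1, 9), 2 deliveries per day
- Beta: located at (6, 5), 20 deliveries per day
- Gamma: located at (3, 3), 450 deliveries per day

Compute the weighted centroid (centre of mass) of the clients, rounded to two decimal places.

The minimiser of Σwᵢ‖p−pᵢ‖² is the weighted centroid p* = (Σwᵢpᵢ)/(Σwᵢ).
Σwᵢ = 472.
Σwᵢxᵢ = 2·1 + 20·6 + 450·3 = 1472.
Σwᵢyᵢ = 2·9 + 20·5 + 450·3 = 1468.
x* = 1472/472 = 3.12, y* = 1468/472 = 3.11.

(3.12, 3.11)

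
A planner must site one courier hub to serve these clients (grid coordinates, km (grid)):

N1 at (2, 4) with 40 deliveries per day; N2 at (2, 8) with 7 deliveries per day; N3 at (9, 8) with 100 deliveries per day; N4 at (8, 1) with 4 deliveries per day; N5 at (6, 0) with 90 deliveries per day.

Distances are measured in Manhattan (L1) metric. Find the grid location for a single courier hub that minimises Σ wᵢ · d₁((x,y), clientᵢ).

Manhattan distance separates: Σwᵢ(|x−xᵢ|+|y−yᵢ|) = Σwᵢ|x−xᵢ| + Σwᵢ|y−yᵢ|, so x and y are optimised independently as 1-D weighted medians.
Total weight W = 241; half = 120.5.
x-coordinate, sorted with cumulative weight:
  x=2 (N1, w=40) cum 40
  x=2 (N2, w=7) cum 47
  x=6 (N5, w=90) cum 137  ← median
  x=8 (N4, w=4) cum 141
  x=9 (N3, w=100) cum 241
⇒ x* = 6
y-coordinate, sorted with cumulative weight:
  y=0 (N5, w=90) cum 90
  y=1 (N4, w=4) cum 94
  y=4 (N1, w=40) cum 134  ← median
  y=8 (N2, w=7) cum 141
  y=8 (N3, w=100) cum 241
⇒ y* = 4

(6, 4)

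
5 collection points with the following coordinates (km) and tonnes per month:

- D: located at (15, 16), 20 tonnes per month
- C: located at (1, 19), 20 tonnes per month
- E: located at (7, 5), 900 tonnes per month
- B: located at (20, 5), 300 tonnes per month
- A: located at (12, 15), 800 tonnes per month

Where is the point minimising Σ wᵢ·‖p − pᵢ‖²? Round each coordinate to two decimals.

The minimiser of Σwᵢ‖p−pᵢ‖² is the weighted centroid p* = (Σwᵢpᵢ)/(Σwᵢ).
Σwᵢ = 2040.
Σwᵢxᵢ = 20·15 + 20·1 + 900·7 + 300·20 + 800·12 = 22220.
Σwᵢyᵢ = 20·16 + 20·19 + 900·5 + 300·5 + 800·15 = 18700.
x* = 22220/2040 = 10.89, y* = 18700/2040 = 9.17.

(10.89, 9.17)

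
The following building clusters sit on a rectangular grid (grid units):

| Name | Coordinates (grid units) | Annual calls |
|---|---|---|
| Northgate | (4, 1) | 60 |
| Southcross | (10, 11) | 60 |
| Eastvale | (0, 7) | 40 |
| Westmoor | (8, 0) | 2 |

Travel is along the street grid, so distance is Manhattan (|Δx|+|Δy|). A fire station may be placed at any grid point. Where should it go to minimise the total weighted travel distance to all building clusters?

Manhattan distance separates: Σwᵢ(|x−xᵢ|+|y−yᵢ|) = Σwᵢ|x−xᵢ| + Σwᵢ|y−yᵢ|, so x and y are optimised independently as 1-D weighted medians.
Total weight W = 162; half = 81.
x-coordinate, sorted with cumulative weight:
  x=0 (Eastvale, w=40) cum 40
  x=4 (Northgate, w=60) cum 100  ← median
  x=8 (Westmoor, w=2) cum 102
  x=10 (Southcross, w=60) cum 162
⇒ x* = 4
y-coordinate, sorted with cumulative weight:
  y=0 (Westmoor, w=2) cum 2
  y=1 (Northgate, w=60) cum 62
  y=7 (Eastvale, w=40) cum 102  ← median
  y=11 (Southcross, w=60) cum 162
⇒ y* = 7

(4, 7)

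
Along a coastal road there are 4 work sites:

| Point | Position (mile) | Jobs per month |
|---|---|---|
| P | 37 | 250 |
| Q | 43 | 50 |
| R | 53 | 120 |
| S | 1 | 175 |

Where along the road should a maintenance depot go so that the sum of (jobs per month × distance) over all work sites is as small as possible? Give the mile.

x = 37

For a sum of weighted absolute distances on a line, the optimum is the weighted median (not the mean). Total weight W = 595; half-weight = 297.5.
Sort by position and accumulate weight:
  mile 1 (S, w=175) → cum 175
  mile 37 (P, w=250) → cum 425  ≥ 297.5 → median here
  mile 43 (Q, w=50) → cum 475
  mile 53 (R, w=120) → cum 595
Optimal location: mile 37.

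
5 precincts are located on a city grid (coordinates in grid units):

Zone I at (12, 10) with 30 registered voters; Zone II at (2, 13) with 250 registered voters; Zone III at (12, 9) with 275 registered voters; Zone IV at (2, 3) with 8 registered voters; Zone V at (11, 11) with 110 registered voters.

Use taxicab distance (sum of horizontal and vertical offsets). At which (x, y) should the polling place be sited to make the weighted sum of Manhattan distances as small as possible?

Manhattan distance separates: Σwᵢ(|x−xᵢ|+|y−yᵢ|) = Σwᵢ|x−xᵢ| + Σwᵢ|y−yᵢ|, so x and y are optimised independently as 1-D weighted medians.
Total weight W = 673; half = 336.5.
x-coordinate, sorted with cumulative weight:
  x=2 (Zone II, w=250) cum 250
  x=2 (Zone IV, w=8) cum 258
  x=11 (Zone V, w=110) cum 368  ← median
  x=12 (Zone I, w=30) cum 398
  x=12 (Zone III, w=275) cum 673
⇒ x* = 11
y-coordinate, sorted with cumulative weight:
  y=3 (Zone IV, w=8) cum 8
  y=9 (Zone III, w=275) cum 283
  y=10 (Zone I, w=30) cum 313
  y=11 (Zone V, w=110) cum 423  ← median
  y=13 (Zone II, w=250) cum 673
⇒ y* = 11

(11, 11)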